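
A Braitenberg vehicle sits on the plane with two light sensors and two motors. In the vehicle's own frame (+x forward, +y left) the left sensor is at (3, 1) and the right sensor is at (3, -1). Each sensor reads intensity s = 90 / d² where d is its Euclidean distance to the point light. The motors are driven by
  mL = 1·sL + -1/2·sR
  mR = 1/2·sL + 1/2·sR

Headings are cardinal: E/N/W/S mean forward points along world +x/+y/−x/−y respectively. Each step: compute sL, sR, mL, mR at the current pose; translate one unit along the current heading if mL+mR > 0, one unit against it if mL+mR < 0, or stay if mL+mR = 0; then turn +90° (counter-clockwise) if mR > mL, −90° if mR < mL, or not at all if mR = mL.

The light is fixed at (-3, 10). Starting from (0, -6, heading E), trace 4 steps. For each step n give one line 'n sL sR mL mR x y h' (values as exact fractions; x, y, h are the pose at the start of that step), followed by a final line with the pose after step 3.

0 10/29 18/65 389/1885 586/1885 0 -6 E
1 45/89 45/97 4725/17266 4185/8633 1 -6 N
2 90/257 90/197 6165/50629 20430/50629 1 -5 W
3 9/34 45/164 711/5576 1503/5576 0 -5 S
final 0 -6 E

n=0: pose=(0,-6,E); sL=10/29, sR=18/65; mL=389/1885, mR=586/1885; mL+mR=15/29 → advance +1; mR−mL=197/1885 → turn +1·90°
n=1: pose=(1,-6,N); sL=45/89, sR=45/97; mL=4725/17266, mR=4185/8633; mL+mR=135/178 → advance +1; mR−mL=3645/17266 → turn +1·90°
n=2: pose=(1,-5,W); sL=90/257, sR=90/197; mL=6165/50629, mR=20430/50629; mL+mR=135/257 → advance +1; mR−mL=14265/50629 → turn +1·90°
n=3: pose=(0,-5,S); sL=9/34, sR=45/164; mL=711/5576, mR=1503/5576; mL+mR=27/68 → advance +1; mR−mL=99/697 → turn +1·90°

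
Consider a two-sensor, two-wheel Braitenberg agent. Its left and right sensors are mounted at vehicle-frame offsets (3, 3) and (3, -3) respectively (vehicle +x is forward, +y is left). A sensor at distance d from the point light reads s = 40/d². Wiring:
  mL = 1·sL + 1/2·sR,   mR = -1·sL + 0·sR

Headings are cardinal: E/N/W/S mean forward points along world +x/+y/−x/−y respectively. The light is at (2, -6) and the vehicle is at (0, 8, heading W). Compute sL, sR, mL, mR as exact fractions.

left sensor world pos  = (-3, 5); dL² = 146
right sensor world pos = (-3, 11); dR² = 314
sL = 40/146 = 20/73
sR = 40/314 = 20/157
mL = 1·sL + 1/2·sR = 3870/11461
mR = -1·sL + 0·sR = -20/73

20/73 20/157 3870/11461 -20/73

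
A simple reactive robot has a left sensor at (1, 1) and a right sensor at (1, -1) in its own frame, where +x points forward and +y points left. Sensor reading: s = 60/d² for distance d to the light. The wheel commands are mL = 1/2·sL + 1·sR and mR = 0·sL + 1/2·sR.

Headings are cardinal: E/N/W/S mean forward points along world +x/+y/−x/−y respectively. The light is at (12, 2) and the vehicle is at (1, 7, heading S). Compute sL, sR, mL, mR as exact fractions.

left sensor world pos  = (2, 6); dL² = 116
right sensor world pos = (0, 6); dR² = 160
sL = 60/116 = 15/29
sR = 60/160 = 3/8
mL = 1/2·sL + 1·sR = 147/232
mR = 0·sL + 1/2·sR = 3/16

15/29 3/8 147/232 3/16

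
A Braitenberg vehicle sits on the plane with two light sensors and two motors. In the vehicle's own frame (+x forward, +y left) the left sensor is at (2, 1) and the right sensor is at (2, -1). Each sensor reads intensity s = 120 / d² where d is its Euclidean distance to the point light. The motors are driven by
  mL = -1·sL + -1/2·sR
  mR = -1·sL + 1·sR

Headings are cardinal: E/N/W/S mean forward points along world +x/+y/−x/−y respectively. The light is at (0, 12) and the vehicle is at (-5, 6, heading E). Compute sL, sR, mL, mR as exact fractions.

60/17 60/29 -2250/493 -720/493

left sensor world pos  = (-3, 7); dL² = 34
right sensor world pos = (-3, 5); dR² = 58
sL = 120/34 = 60/17
sR = 120/58 = 60/29
mL = -1·sL + -1/2·sR = -2250/493
mR = -1·sL + 1·sR = -720/493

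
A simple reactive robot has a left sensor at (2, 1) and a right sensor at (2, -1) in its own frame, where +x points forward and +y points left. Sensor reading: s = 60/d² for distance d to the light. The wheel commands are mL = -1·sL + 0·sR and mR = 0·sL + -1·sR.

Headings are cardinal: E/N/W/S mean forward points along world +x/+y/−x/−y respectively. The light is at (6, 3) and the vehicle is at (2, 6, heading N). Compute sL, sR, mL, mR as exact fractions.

6/5 30/17 -6/5 -30/17

left sensor world pos  = (1, 8); dL² = 50
right sensor world pos = (3, 8); dR² = 34
sL = 60/50 = 6/5
sR = 60/34 = 30/17
mL = -1·sL + 0·sR = -6/5
mR = 0·sL + -1·sR = -30/17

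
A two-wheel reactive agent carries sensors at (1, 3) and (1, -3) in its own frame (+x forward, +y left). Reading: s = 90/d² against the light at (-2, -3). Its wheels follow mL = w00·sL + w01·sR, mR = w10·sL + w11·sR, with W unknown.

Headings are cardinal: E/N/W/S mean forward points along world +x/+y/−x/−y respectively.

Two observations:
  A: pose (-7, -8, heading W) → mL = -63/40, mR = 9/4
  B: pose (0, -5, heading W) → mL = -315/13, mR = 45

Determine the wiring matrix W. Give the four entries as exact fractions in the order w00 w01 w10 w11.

-1/2 -1/2 0 1

obs A: pose=(-7,-8,W) → sL=9/10, sR=9/4, mL=-63/40, mR=9/4
obs B: pose=(0,-5,W) → sL=45/13, sR=45, mL=-315/13, mR=45
sensor matrix S = [[9/10, 9/4], [45/13, 45]]; det S = 1701/52
solve [mL_A; mL_B] = S·[w00; w01] and [mR_A; mR_B] = S·[w10; w11]:
  w00 = -1/2, w01 = -1/2, w10 = 0, w11 = 1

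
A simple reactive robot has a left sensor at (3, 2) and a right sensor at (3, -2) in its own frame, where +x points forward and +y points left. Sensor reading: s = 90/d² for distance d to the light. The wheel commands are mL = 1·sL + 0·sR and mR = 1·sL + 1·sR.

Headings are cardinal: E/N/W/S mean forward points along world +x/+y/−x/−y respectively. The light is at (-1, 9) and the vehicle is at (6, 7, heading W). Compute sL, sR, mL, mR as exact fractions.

left sensor world pos  = (3, 5); dL² = 32
right sensor world pos = (3, 9); dR² = 16
sL = 90/32 = 45/16
sR = 90/16 = 45/8
mL = 1·sL + 0·sR = 45/16
mR = 1·sL + 1·sR = 135/16

45/16 45/8 45/16 135/16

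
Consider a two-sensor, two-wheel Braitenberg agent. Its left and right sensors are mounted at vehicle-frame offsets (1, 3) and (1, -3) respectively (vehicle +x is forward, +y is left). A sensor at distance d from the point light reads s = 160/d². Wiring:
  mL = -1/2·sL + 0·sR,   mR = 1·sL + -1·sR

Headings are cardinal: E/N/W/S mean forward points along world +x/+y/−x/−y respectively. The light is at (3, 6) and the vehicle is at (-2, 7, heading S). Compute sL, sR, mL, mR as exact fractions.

40 5/2 -20 75/2

left sensor world pos  = (1, 6); dL² = 4
right sensor world pos = (-5, 6); dR² = 64
sL = 160/4 = 40
sR = 160/64 = 5/2
mL = -1/2·sL + 0·sR = -20
mR = 1·sL + -1·sR = 75/2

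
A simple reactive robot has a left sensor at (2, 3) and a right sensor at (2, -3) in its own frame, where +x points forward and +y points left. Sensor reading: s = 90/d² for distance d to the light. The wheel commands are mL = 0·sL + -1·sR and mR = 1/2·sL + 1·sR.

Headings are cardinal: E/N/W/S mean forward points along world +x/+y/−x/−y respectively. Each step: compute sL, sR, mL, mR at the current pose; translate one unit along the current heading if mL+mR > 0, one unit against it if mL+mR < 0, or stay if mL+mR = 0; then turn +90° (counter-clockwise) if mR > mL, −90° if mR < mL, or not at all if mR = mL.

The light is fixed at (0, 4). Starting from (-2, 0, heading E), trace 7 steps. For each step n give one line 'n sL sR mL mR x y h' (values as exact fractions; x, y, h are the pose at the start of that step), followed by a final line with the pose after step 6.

0 90 90/49 -90/49 2295/49 -2 0 E
1 9/2 45/4 -45/4 27/2 -1 0 N
2 2 10 -10 11 -1 1 W
3 45/13 9/5 -9/5 459/130 -2 1 S
4 90 90/49 -90/49 2295/49 -2 0 E
5 9/2 45/4 -45/4 27/2 -1 0 N
6 2 10 -10 11 -1 1 W
final -2 1 S

n=0: pose=(-2,0,E); sL=90, sR=90/49; mL=-90/49, mR=2295/49; mL+mR=45 → advance +1; mR−mL=2385/49 → turn +1·90°
n=1: pose=(-1,0,N); sL=9/2, sR=45/4; mL=-45/4, mR=27/2; mL+mR=9/4 → advance +1; mR−mL=99/4 → turn +1·90°
n=2: pose=(-1,1,W); sL=2, sR=10; mL=-10, mR=11; mL+mR=1 → advance +1; mR−mL=21 → turn +1·90°
n=3: pose=(-2,1,S); sL=45/13, sR=9/5; mL=-9/5, mR=459/130; mL+mR=45/26 → advance +1; mR−mL=693/130 → turn +1·90°
n=4: pose=(-2,0,E); sL=90, sR=90/49; mL=-90/49, mR=2295/49; mL+mR=45 → advance +1; mR−mL=2385/49 → turn +1·90°
n=5: pose=(-1,0,N); sL=9/2, sR=45/4; mL=-45/4, mR=27/2; mL+mR=9/4 → advance +1; mR−mL=99/4 → turn +1·90°
n=6: pose=(-1,1,W); sL=2, sR=10; mL=-10, mR=11; mL+mR=1 → advance +1; mR−mL=21 → turn +1·90°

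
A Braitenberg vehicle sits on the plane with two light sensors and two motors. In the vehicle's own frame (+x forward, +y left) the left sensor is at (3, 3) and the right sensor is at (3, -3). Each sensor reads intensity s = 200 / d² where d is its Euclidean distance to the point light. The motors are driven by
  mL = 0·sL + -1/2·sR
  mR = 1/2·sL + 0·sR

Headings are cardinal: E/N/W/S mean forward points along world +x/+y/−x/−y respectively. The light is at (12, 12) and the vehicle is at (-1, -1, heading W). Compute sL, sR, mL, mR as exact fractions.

left sensor world pos  = (-4, -4); dL² = 512
right sensor world pos = (-4, 2); dR² = 356
sL = 200/512 = 25/64
sR = 200/356 = 50/89
mL = 0·sL + -1/2·sR = -25/89
mR = 1/2·sL + 0·sR = 25/128

25/64 50/89 -25/89 25/128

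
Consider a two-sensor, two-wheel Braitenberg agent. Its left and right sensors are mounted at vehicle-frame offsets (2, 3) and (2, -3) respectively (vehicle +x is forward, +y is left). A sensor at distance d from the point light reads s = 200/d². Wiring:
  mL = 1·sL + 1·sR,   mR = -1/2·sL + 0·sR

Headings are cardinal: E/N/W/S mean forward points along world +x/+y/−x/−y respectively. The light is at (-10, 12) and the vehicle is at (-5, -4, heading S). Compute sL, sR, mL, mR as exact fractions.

left sensor world pos  = (-2, -6); dL² = 388
right sensor world pos = (-8, -6); dR² = 328
sL = 200/388 = 50/97
sR = 200/328 = 25/41
mL = 1·sL + 1·sR = 4475/3977
mR = -1/2·sL + 0·sR = -25/97

50/97 25/41 4475/3977 -25/97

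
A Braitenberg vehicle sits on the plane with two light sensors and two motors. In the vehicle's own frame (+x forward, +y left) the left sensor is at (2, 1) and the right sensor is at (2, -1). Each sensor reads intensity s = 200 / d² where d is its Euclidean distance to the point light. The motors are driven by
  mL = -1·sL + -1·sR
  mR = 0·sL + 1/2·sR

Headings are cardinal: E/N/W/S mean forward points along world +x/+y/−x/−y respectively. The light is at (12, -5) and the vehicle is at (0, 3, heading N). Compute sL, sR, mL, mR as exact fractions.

left sensor world pos  = (-1, 5); dL² = 269
right sensor world pos = (1, 5); dR² = 221
sL = 200/269 = 200/269
sR = 200/221 = 200/221
mL = -1·sL + -1·sR = -98000/59449
mR = 0·sL + 1/2·sR = 100/221

200/269 200/221 -98000/59449 100/221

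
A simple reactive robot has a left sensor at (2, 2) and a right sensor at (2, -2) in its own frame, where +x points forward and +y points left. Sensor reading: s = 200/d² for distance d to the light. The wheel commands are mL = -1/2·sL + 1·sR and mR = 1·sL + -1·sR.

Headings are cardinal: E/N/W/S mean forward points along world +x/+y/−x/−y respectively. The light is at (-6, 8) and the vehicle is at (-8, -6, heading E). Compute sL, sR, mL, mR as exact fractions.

left sensor world pos  = (-6, -4); dL² = 144
right sensor world pos = (-6, -8); dR² = 256
sL = 200/144 = 25/18
sR = 200/256 = 25/32
mL = -1/2·sL + 1·sR = 25/288
mR = 1·sL + -1·sR = 175/288

25/18 25/32 25/288 175/288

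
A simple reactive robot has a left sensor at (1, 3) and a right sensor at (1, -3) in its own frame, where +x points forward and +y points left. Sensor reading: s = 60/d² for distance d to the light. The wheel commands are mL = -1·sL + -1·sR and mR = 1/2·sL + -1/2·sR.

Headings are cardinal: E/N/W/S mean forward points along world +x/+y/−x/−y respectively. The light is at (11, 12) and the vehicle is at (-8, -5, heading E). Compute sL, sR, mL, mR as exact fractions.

3/26 15/181 -933/4706 153/9412

left sensor world pos  = (-7, -2); dL² = 520
right sensor world pos = (-7, -8); dR² = 724
sL = 60/520 = 3/26
sR = 60/724 = 15/181
mL = -1·sL + -1·sR = -933/4706
mR = 1/2·sL + -1/2·sR = 153/9412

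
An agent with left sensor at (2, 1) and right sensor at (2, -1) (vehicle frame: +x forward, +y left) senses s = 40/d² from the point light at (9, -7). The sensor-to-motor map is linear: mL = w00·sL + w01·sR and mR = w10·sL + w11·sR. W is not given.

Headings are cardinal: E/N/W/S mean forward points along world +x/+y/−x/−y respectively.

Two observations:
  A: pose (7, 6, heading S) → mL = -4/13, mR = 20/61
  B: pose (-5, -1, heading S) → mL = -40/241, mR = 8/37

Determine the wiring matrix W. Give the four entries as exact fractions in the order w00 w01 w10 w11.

obs A: pose=(7,6,S) → sL=20/61, sR=4/13, mL=-4/13, mR=20/61
obs B: pose=(-5,-1,S) → sL=8/37, sR=40/241, mL=-40/241, mR=8/37
sensor matrix S = [[20/61, 4/13], [8/37, 40/241]]; det S = -85632/7071181
solve [mL_A; mL_B] = S·[w00; w01] and [mR_A; mR_B] = S·[w10; w11]:
  w00 = 0, w01 = -1, w10 = 1, w11 = 0

0 -1 1 0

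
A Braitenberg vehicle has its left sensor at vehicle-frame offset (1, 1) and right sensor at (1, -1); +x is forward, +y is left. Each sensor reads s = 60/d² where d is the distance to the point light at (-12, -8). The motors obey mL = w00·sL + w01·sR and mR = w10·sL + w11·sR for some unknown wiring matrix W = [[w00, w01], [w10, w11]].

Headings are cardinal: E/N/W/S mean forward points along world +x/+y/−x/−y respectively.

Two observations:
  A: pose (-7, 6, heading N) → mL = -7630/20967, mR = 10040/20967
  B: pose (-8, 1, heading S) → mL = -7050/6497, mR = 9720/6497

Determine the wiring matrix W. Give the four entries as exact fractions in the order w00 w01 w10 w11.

obs A: pose=(-7,6,N) → sL=60/241, sR=20/87, mL=-7630/20967, mR=10040/20967
obs B: pose=(-8,1,S) → sL=60/89, sR=60/73, mL=-7050/6497, mR=9720/6497
sensor matrix S = [[60/241, 20/87], [60/89, 60/73]]; det S = 2254400/45407533
solve [mL_A; mL_B] = S·[w00; w01] and [mR_A; mR_B] = S·[w10; w11]:
  w00 = -1, w01 = -1/2, w10 = 1, w11 = 1

-1 -1/2 1 1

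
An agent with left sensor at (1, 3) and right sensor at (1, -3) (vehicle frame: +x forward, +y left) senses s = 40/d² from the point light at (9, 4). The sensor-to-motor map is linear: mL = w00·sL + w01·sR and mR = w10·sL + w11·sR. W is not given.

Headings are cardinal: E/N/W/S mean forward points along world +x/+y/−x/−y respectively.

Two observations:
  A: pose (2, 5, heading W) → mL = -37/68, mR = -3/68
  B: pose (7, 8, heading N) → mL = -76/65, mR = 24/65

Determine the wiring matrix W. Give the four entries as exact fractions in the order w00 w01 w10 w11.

obs A: pose=(2,5,W) → sL=10/17, sR=1/2, mL=-37/68, mR=-3/68
obs B: pose=(7,8,N) → sL=4/5, sR=20/13, mL=-76/65, mR=24/65
sensor matrix S = [[10/17, 1/2], [4/5, 20/13]]; det S = 558/1105
solve [mL_A; mL_B] = S·[w00; w01] and [mR_A; mR_B] = S·[w10; w11]:
  w00 = -1/2, w01 = -1/2, w10 = -1/2, w11 = 1/2

-1/2 -1/2 -1/2 1/2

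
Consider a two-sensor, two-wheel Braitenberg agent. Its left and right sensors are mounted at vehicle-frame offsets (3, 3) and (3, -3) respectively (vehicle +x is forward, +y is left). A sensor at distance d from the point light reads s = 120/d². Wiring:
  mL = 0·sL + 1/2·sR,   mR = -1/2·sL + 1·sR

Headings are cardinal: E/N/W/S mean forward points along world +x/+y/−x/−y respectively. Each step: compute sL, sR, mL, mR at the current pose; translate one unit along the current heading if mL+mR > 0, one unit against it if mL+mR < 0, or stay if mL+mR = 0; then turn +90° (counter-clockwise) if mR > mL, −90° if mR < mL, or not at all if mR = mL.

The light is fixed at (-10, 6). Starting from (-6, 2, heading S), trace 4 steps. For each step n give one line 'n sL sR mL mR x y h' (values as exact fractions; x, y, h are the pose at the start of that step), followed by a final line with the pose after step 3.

n=0: pose=(-6,2,S); sL=60/49, sR=12/5; mL=6/5, mR=438/245; mL+mR=732/245 → advance +1; mR−mL=144/245 → turn +1·90°
n=1: pose=(-6,1,E); sL=120/53, sR=120/113; mL=60/113, mR=-420/5989; mL+mR=2760/5989 → advance +1; mR−mL=-3600/5989 → turn -1·90°
n=2: pose=(-5,1,S); sL=15/16, sR=30/17; mL=15/17, mR=705/544; mL+mR=1185/544 → advance +1; mR−mL=225/544 → turn +1·90°
n=3: pose=(-5,0,E); sL=120/73, sR=24/29; mL=12/29, mR=12/2117; mL+mR=888/2117 → advance +1; mR−mL=-864/2117 → turn -1·90°

0 60/49 12/5 6/5 438/245 -6 2 S
1 120/53 120/113 60/113 -420/5989 -6 1 E
2 15/16 30/17 15/17 705/544 -5 1 S
3 120/73 24/29 12/29 12/2117 -5 0 E
final -4 0 S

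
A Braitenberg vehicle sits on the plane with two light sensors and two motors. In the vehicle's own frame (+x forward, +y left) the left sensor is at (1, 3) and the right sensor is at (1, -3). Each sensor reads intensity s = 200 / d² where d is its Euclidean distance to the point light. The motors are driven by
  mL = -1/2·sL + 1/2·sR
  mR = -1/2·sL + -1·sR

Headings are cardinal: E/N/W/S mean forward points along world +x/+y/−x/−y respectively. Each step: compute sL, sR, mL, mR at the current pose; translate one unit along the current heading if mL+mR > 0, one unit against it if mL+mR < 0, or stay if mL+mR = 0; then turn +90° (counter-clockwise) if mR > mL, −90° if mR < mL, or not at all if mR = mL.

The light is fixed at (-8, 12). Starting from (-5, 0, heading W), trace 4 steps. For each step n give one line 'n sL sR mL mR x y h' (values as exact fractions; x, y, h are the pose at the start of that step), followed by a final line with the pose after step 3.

0 200/229 40/17 2880/3893 -10860/3893 -5 0 W
1 100/61 20/17 -240/1037 -2070/1037 -4 0 N
2 8/5 200/281 -624/1405 -2124/1405 -4 -1 E
3 25/29 50/49 225/2842 -4125/2842 -5 -1 S
final -5 0 W

n=0: pose=(-5,0,W); sL=200/229, sR=40/17; mL=2880/3893, mR=-10860/3893; mL+mR=-7980/3893 → advance -1; mR−mL=-60/17 → turn -1·90°
n=1: pose=(-4,0,N); sL=100/61, sR=20/17; mL=-240/1037, mR=-2070/1037; mL+mR=-2310/1037 → advance -1; mR−mL=-30/17 → turn -1·90°
n=2: pose=(-4,-1,E); sL=8/5, sR=200/281; mL=-624/1405, mR=-2124/1405; mL+mR=-2748/1405 → advance -1; mR−mL=-300/281 → turn -1·90°
n=3: pose=(-5,-1,S); sL=25/29, sR=50/49; mL=225/2842, mR=-4125/2842; mL+mR=-1950/1421 → advance -1; mR−mL=-75/49 → turn -1·90°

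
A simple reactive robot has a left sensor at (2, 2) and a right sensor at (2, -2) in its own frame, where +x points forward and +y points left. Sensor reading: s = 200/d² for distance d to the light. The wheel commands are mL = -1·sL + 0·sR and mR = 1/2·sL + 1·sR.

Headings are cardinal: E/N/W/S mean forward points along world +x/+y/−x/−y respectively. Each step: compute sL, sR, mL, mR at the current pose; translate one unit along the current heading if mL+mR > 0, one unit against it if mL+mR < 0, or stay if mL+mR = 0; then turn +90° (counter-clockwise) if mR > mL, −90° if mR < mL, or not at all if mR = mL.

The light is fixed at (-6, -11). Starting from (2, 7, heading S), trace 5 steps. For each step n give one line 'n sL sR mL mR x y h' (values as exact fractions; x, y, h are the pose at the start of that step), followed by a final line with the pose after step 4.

0 50/89 50/73 -50/89 6275/6497 2 7 S
1 200/461 8/13 -200/461 4988/5993 2 6 E
2 20/41 100/241 -20/41 6510/9881 3 6 N
3 40/61 200/449 -40/61 21180/27389 3 7 W
4 50/89 50/73 -50/89 6275/6497 2 7 S
final 2 6 E

n=0: pose=(2,7,S); sL=50/89, sR=50/73; mL=-50/89, mR=6275/6497; mL+mR=2625/6497 → advance +1; mR−mL=9925/6497 → turn +1·90°
n=1: pose=(2,6,E); sL=200/461, sR=8/13; mL=-200/461, mR=4988/5993; mL+mR=2388/5993 → advance +1; mR−mL=7588/5993 → turn +1·90°
n=2: pose=(3,6,N); sL=20/41, sR=100/241; mL=-20/41, mR=6510/9881; mL+mR=1690/9881 → advance +1; mR−mL=11330/9881 → turn +1·90°
n=3: pose=(3,7,W); sL=40/61, sR=200/449; mL=-40/61, mR=21180/27389; mL+mR=3220/27389 → advance +1; mR−mL=39140/27389 → turn +1·90°
n=4: pose=(2,7,S); sL=50/89, sR=50/73; mL=-50/89, mR=6275/6497; mL+mR=2625/6497 → advance +1; mR−mL=9925/6497 → turn +1·90°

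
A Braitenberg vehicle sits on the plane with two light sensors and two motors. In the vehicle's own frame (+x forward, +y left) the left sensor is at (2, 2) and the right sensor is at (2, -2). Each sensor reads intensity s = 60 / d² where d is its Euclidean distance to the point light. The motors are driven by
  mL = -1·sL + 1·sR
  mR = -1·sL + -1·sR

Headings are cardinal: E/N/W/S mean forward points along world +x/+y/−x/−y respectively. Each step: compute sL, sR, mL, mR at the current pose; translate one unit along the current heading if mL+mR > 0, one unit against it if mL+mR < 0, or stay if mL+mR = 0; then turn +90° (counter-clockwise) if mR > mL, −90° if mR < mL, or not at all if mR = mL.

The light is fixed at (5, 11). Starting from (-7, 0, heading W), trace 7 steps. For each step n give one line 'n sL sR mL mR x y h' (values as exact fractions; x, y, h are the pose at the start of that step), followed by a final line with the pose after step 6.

n=0: pose=(-7,0,W); sL=12/73, sR=60/277; mL=1056/20221, mR=-7704/20221; mL+mR=-24/73 → advance -1; mR−mL=-120/277 → turn -1·90°
n=1: pose=(-6,0,N); sL=6/25, sR=10/27; mL=88/675, mR=-412/675; mL+mR=-12/25 → advance -1; mR−mL=-20/27 → turn -1·90°
n=2: pose=(-6,-1,E); sL=60/181, sR=60/277; mL=-5760/50137, mR=-27480/50137; mL+mR=-120/181 → advance -1; mR−mL=-120/277 → turn -1·90°
n=3: pose=(-7,-1,S); sL=15/74, sR=15/98; mL=-90/1813, mR=-645/1813; mL+mR=-15/37 → advance -1; mR−mL=-15/49 → turn -1·90°
n=4: pose=(-7,0,W); sL=12/73, sR=60/277; mL=1056/20221, mR=-7704/20221; mL+mR=-24/73 → advance -1; mR−mL=-120/277 → turn -1·90°
n=5: pose=(-6,0,N); sL=6/25, sR=10/27; mL=88/675, mR=-412/675; mL+mR=-12/25 → advance -1; mR−mL=-20/27 → turn -1·90°
n=6: pose=(-6,-1,E); sL=60/181, sR=60/277; mL=-5760/50137, mR=-27480/50137; mL+mR=-120/181 → advance -1; mR−mL=-120/277 → turn -1·90°

0 12/73 60/277 1056/20221 -7704/20221 -7 0 W
1 6/25 10/27 88/675 -412/675 -6 0 N
2 60/181 60/277 -5760/50137 -27480/50137 -6 -1 E
3 15/74 15/98 -90/1813 -645/1813 -7 -1 S
4 12/73 60/277 1056/20221 -7704/20221 -7 0 W
5 6/25 10/27 88/675 -412/675 -6 0 N
6 60/181 60/277 -5760/50137 -27480/50137 -6 -1 E
final -7 -1 S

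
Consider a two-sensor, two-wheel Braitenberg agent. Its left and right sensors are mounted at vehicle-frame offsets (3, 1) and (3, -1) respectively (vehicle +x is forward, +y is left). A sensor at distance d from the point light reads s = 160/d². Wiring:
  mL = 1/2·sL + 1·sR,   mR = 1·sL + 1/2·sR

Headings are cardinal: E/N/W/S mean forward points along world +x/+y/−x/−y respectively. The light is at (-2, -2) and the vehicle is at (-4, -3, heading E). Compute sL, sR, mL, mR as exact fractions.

160 32 112 176

left sensor world pos  = (-1, -2); dL² = 1
right sensor world pos = (-1, -4); dR² = 5
sL = 160/1 = 160
sR = 160/5 = 32
mL = 1/2·sL + 1·sR = 112
mR = 1·sL + 1/2·sR = 176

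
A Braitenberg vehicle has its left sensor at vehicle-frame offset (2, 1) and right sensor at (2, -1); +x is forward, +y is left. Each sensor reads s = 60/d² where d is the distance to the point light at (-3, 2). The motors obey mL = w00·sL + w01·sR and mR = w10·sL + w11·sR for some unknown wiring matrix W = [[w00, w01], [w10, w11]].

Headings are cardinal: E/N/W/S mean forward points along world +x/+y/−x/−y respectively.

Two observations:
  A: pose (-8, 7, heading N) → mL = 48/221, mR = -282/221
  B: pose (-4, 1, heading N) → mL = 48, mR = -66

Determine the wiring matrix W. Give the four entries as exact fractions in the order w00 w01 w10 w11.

-1 1 -1/2 -1

obs A: pose=(-8,7,N) → sL=12/17, sR=12/13, mL=48/221, mR=-282/221
obs B: pose=(-4,1,N) → sL=12, sR=60, mL=48, mR=-66
sensor matrix S = [[12/17, 12/13], [12, 60]]; det S = 6912/221
solve [mL_A; mL_B] = S·[w00; w01] and [mR_A; mR_B] = S·[w10; w11]:
  w00 = -1, w01 = 1, w10 = -1/2, w11 = -1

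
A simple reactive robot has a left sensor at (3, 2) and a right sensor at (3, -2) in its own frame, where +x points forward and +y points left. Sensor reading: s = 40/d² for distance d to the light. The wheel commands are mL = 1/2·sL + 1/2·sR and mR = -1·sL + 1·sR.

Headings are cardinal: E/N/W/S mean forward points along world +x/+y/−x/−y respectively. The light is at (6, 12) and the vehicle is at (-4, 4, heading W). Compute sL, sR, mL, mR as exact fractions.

left sensor world pos  = (-7, 2); dL² = 269
right sensor world pos = (-7, 6); dR² = 205
sL = 40/269 = 40/269
sR = 40/205 = 8/41
mL = 1/2·sL + 1/2·sR = 1896/11029
mR = -1·sL + 1·sR = 512/11029

40/269 8/41 1896/11029 512/11029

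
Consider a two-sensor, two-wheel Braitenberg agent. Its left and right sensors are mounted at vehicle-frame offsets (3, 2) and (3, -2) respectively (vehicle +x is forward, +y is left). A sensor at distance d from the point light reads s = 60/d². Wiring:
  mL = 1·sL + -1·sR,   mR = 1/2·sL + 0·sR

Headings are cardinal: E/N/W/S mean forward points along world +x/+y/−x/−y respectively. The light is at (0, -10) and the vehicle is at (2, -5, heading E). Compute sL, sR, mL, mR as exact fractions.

30/37 30/17 -600/629 15/37

left sensor world pos  = (5, -3); dL² = 74
right sensor world pos = (5, -7); dR² = 34
sL = 60/74 = 30/37
sR = 60/34 = 30/17
mL = 1·sL + -1·sR = -600/629
mR = 1/2·sL + 0·sR = 15/37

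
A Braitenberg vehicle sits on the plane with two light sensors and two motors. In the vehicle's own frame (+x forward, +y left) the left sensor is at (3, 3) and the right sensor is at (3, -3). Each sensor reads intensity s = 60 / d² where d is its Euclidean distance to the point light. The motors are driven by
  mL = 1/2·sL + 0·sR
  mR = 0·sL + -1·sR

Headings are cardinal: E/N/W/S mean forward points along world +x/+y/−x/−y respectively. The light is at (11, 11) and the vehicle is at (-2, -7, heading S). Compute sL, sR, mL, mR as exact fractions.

left sensor world pos  = (1, -10); dL² = 541
right sensor world pos = (-5, -10); dR² = 697
sL = 60/541 = 60/541
sR = 60/697 = 60/697
mL = 1/2·sL + 0·sR = 30/541
mR = 0·sL + -1·sR = -60/697

60/541 60/697 30/541 -60/697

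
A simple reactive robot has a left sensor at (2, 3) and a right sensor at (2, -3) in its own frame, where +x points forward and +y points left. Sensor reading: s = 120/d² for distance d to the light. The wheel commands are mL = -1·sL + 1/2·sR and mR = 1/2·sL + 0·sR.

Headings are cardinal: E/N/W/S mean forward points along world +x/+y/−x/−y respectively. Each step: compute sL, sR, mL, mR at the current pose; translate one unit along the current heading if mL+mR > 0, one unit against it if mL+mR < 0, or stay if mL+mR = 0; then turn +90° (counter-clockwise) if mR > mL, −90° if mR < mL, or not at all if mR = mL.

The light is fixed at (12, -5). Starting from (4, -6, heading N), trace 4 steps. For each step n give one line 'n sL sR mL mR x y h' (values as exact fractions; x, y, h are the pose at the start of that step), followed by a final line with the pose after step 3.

0 60/61 60/13 1050/793 30/61 4 -6 N
1 8/3 8/3 -4/3 4/3 4 -5 E
2 24/25 120/29 804/725 12/25 4 -5 N
3 30/13 3 -21/26 15/13 4 -4 E
final 5 -4 N

n=0: pose=(4,-6,N); sL=60/61, sR=60/13; mL=1050/793, mR=30/61; mL+mR=1440/793 → advance +1; mR−mL=-660/793 → turn -1·90°
n=1: pose=(4,-5,E); sL=8/3, sR=8/3; mL=-4/3, mR=4/3; mL+mR=0 → advance +0; mR−mL=8/3 → turn +1·90°
n=2: pose=(4,-5,N); sL=24/25, sR=120/29; mL=804/725, mR=12/25; mL+mR=1152/725 → advance +1; mR−mL=-456/725 → turn -1·90°
n=3: pose=(4,-4,E); sL=30/13, sR=3; mL=-21/26, mR=15/13; mL+mR=9/26 → advance +1; mR−mL=51/26 → turn +1·90°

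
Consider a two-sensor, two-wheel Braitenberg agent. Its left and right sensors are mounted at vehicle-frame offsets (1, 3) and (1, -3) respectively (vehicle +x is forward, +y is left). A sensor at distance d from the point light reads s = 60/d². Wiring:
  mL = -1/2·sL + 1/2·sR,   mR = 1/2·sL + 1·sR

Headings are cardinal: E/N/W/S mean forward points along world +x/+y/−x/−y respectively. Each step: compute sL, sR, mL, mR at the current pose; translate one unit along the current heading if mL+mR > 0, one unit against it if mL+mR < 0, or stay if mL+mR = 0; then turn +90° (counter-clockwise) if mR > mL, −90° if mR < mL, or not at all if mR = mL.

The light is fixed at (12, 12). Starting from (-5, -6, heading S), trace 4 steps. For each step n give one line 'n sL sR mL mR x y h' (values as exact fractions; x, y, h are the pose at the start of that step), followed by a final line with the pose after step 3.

n=0: pose=(-5,-6,S); sL=60/557, sR=60/761; mL=-6120/423877, mR=56250/423877; mL+mR=90/761 → advance +1; mR−mL=62370/423877 → turn +1·90°
n=1: pose=(-5,-7,E); sL=15/128, sR=3/37; mL=-171/9472, mR=1323/9472; mL+mR=9/74 → advance +1; mR−mL=747/4736 → turn +1·90°
n=2: pose=(-4,-7,N); sL=12/137, sR=60/493; mL=1152/67541, mR=11178/67541; mL+mR=90/493 → advance +1; mR−mL=10026/67541 → turn +1·90°
n=3: pose=(-4,-6,W); sL=6/73, sR=30/257; mL=324/18761, mR=2961/18761; mL+mR=45/257 → advance +1; mR−mL=2637/18761 → turn +1·90°

0 60/557 60/761 -6120/423877 56250/423877 -5 -6 S
1 15/128 3/37 -171/9472 1323/9472 -5 -7 E
2 12/137 60/493 1152/67541 11178/67541 -4 -7 N
3 6/73 30/257 324/18761 2961/18761 -4 -6 W
final -5 -6 S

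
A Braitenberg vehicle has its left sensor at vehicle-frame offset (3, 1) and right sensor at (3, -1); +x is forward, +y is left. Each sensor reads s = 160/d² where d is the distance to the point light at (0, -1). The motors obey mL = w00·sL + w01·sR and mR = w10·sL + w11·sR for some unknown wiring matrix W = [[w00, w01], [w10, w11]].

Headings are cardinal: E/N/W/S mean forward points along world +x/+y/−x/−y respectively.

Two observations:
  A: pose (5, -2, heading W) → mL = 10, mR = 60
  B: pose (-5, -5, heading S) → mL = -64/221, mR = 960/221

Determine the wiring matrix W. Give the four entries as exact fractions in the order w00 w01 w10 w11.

-1/2 1/2 1 1

obs A: pose=(5,-2,W) → sL=20, sR=40, mL=10, mR=60
obs B: pose=(-5,-5,S) → sL=32/13, sR=32/17, mL=-64/221, mR=960/221
sensor matrix S = [[20, 40], [32/13, 32/17]]; det S = -13440/221
solve [mL_A; mL_B] = S·[w00; w01] and [mR_A; mR_B] = S·[w10; w11]:
  w00 = -1/2, w01 = 1/2, w10 = 1, w11 = 1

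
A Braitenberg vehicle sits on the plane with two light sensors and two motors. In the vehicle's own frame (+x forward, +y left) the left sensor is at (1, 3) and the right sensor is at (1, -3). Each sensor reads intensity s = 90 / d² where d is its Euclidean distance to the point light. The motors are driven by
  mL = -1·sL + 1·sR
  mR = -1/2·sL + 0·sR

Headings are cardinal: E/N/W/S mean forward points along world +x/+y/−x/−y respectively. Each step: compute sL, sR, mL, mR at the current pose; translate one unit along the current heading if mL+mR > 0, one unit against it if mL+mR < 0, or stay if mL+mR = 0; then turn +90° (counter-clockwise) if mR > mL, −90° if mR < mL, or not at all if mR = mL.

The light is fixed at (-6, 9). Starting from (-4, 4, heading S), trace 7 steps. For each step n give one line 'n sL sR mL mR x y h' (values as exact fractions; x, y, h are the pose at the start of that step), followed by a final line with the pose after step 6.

n=0: pose=(-4,4,S); sL=90/61, sR=90/37; mL=2160/2257, mR=-45/61; mL+mR=495/2257 → advance +1; mR−mL=-3825/2257 → turn -1·90°
n=1: pose=(-4,3,W); sL=45/41, sR=9; mL=324/41, mR=-45/82; mL+mR=603/82 → advance +1; mR−mL=-693/82 → turn -1·90°
n=2: pose=(-5,3,N); sL=90/29, sR=90/41; mL=-1080/1189, mR=-45/29; mL+mR=-2925/1189 → advance -1; mR−mL=-765/1189 → turn -1·90°
n=3: pose=(-5,2,E); sL=9/2, sR=45/52; mL=-189/52, mR=-9/4; mL+mR=-153/26 → advance -1; mR−mL=18/13 → turn +1·90°
n=4: pose=(-6,2,N); sL=2, sR=2; mL=0, mR=-1; mL+mR=-1 → advance -1; mR−mL=-1 → turn -1·90°
n=5: pose=(-6,1,E); sL=45/13, sR=45/61; mL=-2160/793, mR=-45/26; mL+mR=-7065/1586 → advance -1; mR−mL=1575/1586 → turn +1·90°
n=6: pose=(-7,1,N); sL=18/13, sR=90/53; mL=216/689, mR=-9/13; mL+mR=-261/689 → advance -1; mR−mL=-693/689 → turn -1·90°

0 90/61 90/37 2160/2257 -45/61 -4 4 S
1 45/41 9 324/41 -45/82 -4 3 W
2 90/29 90/41 -1080/1189 -45/29 -5 3 N
3 9/2 45/52 -189/52 -9/4 -5 2 E
4 2 2 0 -1 -6 2 N
5 45/13 45/61 -2160/793 -45/26 -6 1 E
6 18/13 90/53 216/689 -9/13 -7 1 N
final -7 0 E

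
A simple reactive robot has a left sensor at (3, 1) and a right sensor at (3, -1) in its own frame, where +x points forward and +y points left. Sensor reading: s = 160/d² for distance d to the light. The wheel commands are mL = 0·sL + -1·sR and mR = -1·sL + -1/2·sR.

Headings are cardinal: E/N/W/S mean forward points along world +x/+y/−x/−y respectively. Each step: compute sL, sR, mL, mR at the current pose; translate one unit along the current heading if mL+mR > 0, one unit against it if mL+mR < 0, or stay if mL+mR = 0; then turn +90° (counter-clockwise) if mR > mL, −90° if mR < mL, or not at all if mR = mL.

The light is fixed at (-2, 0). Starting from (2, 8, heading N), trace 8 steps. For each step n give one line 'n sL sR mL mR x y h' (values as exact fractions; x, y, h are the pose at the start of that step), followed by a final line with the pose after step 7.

n=0: pose=(2,8,N); sL=16/13, sR=80/73; mL=-80/73, mR=-1688/949; mL+mR=-2728/949 → advance -1; mR−mL=-648/949 → turn -1·90°
n=1: pose=(2,7,E); sL=160/113, sR=32/17; mL=-32/17, mR=-4528/1921; mL+mR=-8144/1921 → advance -1; mR−mL=-912/1921 → turn -1·90°
n=2: pose=(1,7,S); sL=5, sR=8; mL=-8, mR=-9; mL+mR=-17 → advance -1; mR−mL=-1 → turn -1·90°
n=3: pose=(1,8,W); sL=160/49, sR=160/81; mL=-160/81, mR=-16880/3969; mL+mR=-8240/1323 → advance -1; mR−mL=-9040/3969 → turn -1·90°
n=4: pose=(2,8,N); sL=16/13, sR=80/73; mL=-80/73, mR=-1688/949; mL+mR=-2728/949 → advance -1; mR−mL=-648/949 → turn -1·90°
n=5: pose=(2,7,E); sL=160/113, sR=32/17; mL=-32/17, mR=-4528/1921; mL+mR=-8144/1921 → advance -1; mR−mL=-912/1921 → turn -1·90°
n=6: pose=(1,7,S); sL=5, sR=8; mL=-8, mR=-9; mL+mR=-17 → advance -1; mR−mL=-1 → turn -1·90°
n=7: pose=(1,8,W); sL=160/49, sR=160/81; mL=-160/81, mR=-16880/3969; mL+mR=-8240/1323 → advance -1; mR−mL=-9040/3969 → turn -1·90°

0 16/13 80/73 -80/73 -1688/949 2 8 N
1 160/113 32/17 -32/17 -4528/1921 2 7 E
2 5 8 -8 -9 1 7 S
3 160/49 160/81 -160/81 -16880/3969 1 8 W
4 16/13 80/73 -80/73 -1688/949 2 8 N
5 160/113 32/17 -32/17 -4528/1921 2 7 E
6 5 8 -8 -9 1 7 S
7 160/49 160/81 -160/81 -16880/3969 1 8 W
final 2 8 N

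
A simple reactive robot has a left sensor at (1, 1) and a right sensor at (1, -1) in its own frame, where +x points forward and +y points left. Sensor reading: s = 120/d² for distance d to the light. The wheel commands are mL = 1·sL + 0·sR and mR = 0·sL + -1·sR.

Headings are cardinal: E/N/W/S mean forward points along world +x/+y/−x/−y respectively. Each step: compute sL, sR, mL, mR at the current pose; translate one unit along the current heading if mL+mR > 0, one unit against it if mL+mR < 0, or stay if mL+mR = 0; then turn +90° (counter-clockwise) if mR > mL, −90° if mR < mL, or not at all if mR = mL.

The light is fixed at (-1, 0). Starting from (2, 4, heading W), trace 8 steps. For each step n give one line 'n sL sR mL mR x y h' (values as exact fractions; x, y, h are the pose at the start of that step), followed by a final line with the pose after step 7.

n=0: pose=(2,4,W); sL=120/13, sR=120/29; mL=120/13, mR=-120/29; mL+mR=1920/377 → advance +1; mR−mL=-5040/377 → turn -1·90°
n=1: pose=(1,4,N); sL=60/13, sR=60/17; mL=60/13, mR=-60/17; mL+mR=240/221 → advance +1; mR−mL=-1800/221 → turn -1·90°
n=2: pose=(1,5,E); sL=8/3, sR=24/5; mL=8/3, mR=-24/5; mL+mR=-32/15 → advance -1; mR−mL=-112/15 → turn -1·90°
n=3: pose=(0,5,S); sL=6, sR=15/2; mL=6, mR=-15/2; mL+mR=-3/2 → advance -1; mR−mL=-27/2 → turn -1·90°
n=4: pose=(0,6,W); sL=24/5, sR=120/49; mL=24/5, mR=-120/49; mL+mR=576/245 → advance +1; mR−mL=-1776/245 → turn -1·90°
n=5: pose=(-1,6,N); sL=12/5, sR=12/5; mL=12/5, mR=-12/5; mL+mR=0 → advance +0; mR−mL=-24/5 → turn -1·90°
n=6: pose=(-1,6,E); sL=12/5, sR=60/13; mL=12/5, mR=-60/13; mL+mR=-144/65 → advance -1; mR−mL=-456/65 → turn -1·90°
n=7: pose=(-2,6,S); sL=24/5, sR=120/29; mL=24/5, mR=-120/29; mL+mR=96/145 → advance +1; mR−mL=-1296/145 → turn -1·90°

0 120/13 120/29 120/13 -120/29 2 4 W
1 60/13 60/17 60/13 -60/17 1 4 N
2 8/3 24/5 8/3 -24/5 1 5 E
3 6 15/2 6 -15/2 0 5 S
4 24/5 120/49 24/5 -120/49 0 6 W
5 12/5 12/5 12/5 -12/5 -1 6 N
6 12/5 60/13 12/5 -60/13 -1 6 E
7 24/5 120/29 24/5 -120/29 -2 6 S
final -2 5 W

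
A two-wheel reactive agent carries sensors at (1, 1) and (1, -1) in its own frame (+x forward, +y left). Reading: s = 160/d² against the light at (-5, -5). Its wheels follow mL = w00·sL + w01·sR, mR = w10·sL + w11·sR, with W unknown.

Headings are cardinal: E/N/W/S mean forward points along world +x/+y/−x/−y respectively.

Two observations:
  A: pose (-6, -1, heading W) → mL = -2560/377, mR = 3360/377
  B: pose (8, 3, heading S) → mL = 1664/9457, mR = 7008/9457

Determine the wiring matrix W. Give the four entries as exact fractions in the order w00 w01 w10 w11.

obs A: pose=(-6,-1,W) → sL=160/13, sR=160/29, mL=-2560/377, mR=3360/377
obs B: pose=(8,3,S) → sL=32/49, sR=160/193, mL=1664/9457, mR=7008/9457
sensor matrix S = [[160/13, 160/29], [32/49, 160/193]]; det S = 23531520/3565289
solve [mL_A; mL_B] = S·[w00; w01] and [mR_A; mR_B] = S·[w10; w11]:
  w00 = -1, w01 = 1, w10 = 1/2, w11 = 1/2

-1 1 1/2 1/2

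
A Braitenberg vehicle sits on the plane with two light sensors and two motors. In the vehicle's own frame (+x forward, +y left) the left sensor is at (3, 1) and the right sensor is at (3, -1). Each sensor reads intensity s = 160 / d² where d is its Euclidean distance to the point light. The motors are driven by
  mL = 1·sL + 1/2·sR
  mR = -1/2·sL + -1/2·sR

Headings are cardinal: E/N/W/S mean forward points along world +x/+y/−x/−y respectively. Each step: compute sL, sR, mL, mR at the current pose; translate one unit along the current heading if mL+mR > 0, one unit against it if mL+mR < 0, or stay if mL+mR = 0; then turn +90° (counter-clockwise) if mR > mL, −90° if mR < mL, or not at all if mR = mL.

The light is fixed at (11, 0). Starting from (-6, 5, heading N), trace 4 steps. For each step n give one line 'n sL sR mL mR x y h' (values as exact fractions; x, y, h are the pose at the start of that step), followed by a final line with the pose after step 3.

0 40/97 1/2 257/388 -177/388 -6 5 N
1 32/49 160/221 10992/10829 -7456/10829 -6 6 E
2 80/117 80/149 16600/17433 -10640/17433 -5 6 S
3 160/377 160/397 93680/149669 -61920/149669 -5 5 W
final -6 5 N

n=0: pose=(-6,5,N); sL=40/97, sR=1/2; mL=257/388, mR=-177/388; mL+mR=20/97 → advance +1; mR−mL=-217/194 → turn -1·90°
n=1: pose=(-6,6,E); sL=32/49, sR=160/221; mL=10992/10829, mR=-7456/10829; mL+mR=16/49 → advance +1; mR−mL=-18448/10829 → turn -1·90°
n=2: pose=(-5,6,S); sL=80/117, sR=80/149; mL=16600/17433, mR=-10640/17433; mL+mR=40/117 → advance +1; mR−mL=-9080/5811 → turn -1·90°
n=3: pose=(-5,5,W); sL=160/377, sR=160/397; mL=93680/149669, mR=-61920/149669; mL+mR=80/377 → advance +1; mR−mL=-155600/149669 → turn -1·90°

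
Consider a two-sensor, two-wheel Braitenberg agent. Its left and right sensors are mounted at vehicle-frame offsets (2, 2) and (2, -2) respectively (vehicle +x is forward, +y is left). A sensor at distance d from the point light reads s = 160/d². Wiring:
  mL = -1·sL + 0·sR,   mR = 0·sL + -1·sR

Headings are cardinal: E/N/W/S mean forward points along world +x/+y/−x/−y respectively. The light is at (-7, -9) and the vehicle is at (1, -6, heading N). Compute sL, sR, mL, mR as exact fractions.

160/61 32/25 -160/61 -32/25

left sensor world pos  = (-1, -4); dL² = 61
right sensor world pos = (3, -4); dR² = 125
sL = 160/61 = 160/61
sR = 160/125 = 32/25
mL = -1·sL + 0·sR = -160/61
mR = 0·sL + -1·sR = -32/25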